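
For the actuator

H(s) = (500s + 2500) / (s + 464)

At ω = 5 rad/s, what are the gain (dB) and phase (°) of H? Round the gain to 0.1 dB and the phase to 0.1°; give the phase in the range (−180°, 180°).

17.6 dB, 44.4°

Substitute s = j5:
Numerator: 500(j5) + 2500 = 2500 + j2500
Denominator: (j5) + 464 = 464 + j5
|N| = √(2500² + 2500²) ≈ 3535.5, ∠N ≈ 45.00°
|D| = √(464² + 5²) ≈ 464.03, ∠D ≈ 0.62°
|H| = 3535.5 / 464.03 ≈ 7.6191
Gain = 20 log₁₀(7.6191) ≈ 17.64 dB
∠H = 45.00° − 0.62° = 44.38°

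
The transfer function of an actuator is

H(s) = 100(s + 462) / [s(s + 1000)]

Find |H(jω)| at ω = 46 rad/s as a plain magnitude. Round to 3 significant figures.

At s = jω = j46:
zero (s+462): 462 + j46 → |·| = √(462²+46²) = √215560 ≈ 464.28, ∠ = arctan(46/462) ≈ 5.69°
pole (s+1000): 1000 + j46 → |·| = √(1000²+46²) = √1002116 ≈ 1001.1, ∠ = arctan(46/1000) ≈ 2.63°
pole at origin: |s| = 46, ∠ = 90.00° (in denominator)
|H| = 100 · 464.28 / 46051 ≈ 1.0082

1.01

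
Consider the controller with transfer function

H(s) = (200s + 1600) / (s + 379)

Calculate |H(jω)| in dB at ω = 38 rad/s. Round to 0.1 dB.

26.2 dB

Substitute s = j38:
Numerator: 200(j38) + 1600 = 1600 + j7600
Denominator: (j38) + 379 = 379 + j38
|N| = √(1600² + 7600²) ≈ 7766.6, ∠N ≈ 78.11°
|D| = √(379² + 38²) ≈ 380.9, ∠D ≈ 5.73°
|H| = 7766.6 / 380.9 ≈ 20.39
Gain = 20 log₁₀(20.39) ≈ 26.19 dB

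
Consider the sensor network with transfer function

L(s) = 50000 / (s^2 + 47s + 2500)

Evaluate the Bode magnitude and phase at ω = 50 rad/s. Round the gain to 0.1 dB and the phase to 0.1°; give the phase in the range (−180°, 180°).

26.6 dB, -90.0°

At s = jω = j50:
quadratic: (j50)² + 47·j50 + 2500 = 0 + j2350 → |·| ≈ 2350, ∠ ≈ 90.00°
|L| = 50000 / 2350 ≈ 21.277
Gain = 20 log₁₀(21.277) ≈ 26.56 dB
∠L = 0.00° − 90.00° = -90.00°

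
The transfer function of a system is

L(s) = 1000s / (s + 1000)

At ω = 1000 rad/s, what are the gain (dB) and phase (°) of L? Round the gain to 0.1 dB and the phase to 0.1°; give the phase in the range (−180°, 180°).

At s = jω = j1000:
zero at origin: s = j1000 → |·| = 1000, ∠ = 90.00°
pole (s+1000): 1000 + j1000 → |·| = √(1000²+1000²) = √2000000 ≈ 1414.2, ∠ = arctan(1000/1000) ≈ 45.00°
|L| = 1000 · 1000 / 1414.2 ≈ 707.11
Gain = 20 log₁₀(707.11) ≈ 56.99 dB
∠L = 90.00° − 45.00° = 45.00°

57.0 dB, 45.0°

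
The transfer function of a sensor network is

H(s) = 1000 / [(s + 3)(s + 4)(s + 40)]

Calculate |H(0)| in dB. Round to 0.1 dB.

6.4 dB

H(0) = 1000 / (3·4·40) ≈ 2.0833
20 log₁₀(2.0833) ≈ 6.38 dB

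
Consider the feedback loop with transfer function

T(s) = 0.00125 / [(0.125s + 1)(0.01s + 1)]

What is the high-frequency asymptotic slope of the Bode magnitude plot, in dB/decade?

Each pole contributes −20 dB/decade at high frequency; each zero contributes +20 dB/decade.
Net: 0 zero(s) − 2 pole(s) → -40 dB/decade.

-40 dB/decade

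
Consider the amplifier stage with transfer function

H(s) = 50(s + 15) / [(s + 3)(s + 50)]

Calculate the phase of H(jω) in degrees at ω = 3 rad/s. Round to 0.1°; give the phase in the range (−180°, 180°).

-37.1°

At s = jω = j3:
zero (s+15): 15 + j3 → |·| = √(15²+3²) = √234 ≈ 15.297, ∠ = arctan(3/15) ≈ 11.31°
pole (s+3): 3 + j3 → |·| = √(3²+3²) = √18 ≈ 4.2426, ∠ = arctan(3/3) ≈ 45.00°
pole (s+50): 50 + j3 → |·| = √(50²+3²) = √2509 ≈ 50.09, ∠ = arctan(3/50) ≈ 3.43°
∠H = 11.31° − 48.43° = -37.12°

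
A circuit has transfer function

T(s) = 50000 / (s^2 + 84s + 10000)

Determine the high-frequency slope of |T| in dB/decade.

Each pole contributes −20 dB/decade at high frequency; each zero contributes +20 dB/decade.
Net: 0 zero(s) − 2 pole(s) → -40 dB/decade.

-40 dB/decade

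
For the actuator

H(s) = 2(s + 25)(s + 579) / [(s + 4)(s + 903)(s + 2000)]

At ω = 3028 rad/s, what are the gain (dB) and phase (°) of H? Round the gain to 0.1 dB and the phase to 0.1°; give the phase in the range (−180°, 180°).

At s = jω = j3028:
zero (s+25): 25 + j3028 → |·| = √(25²+3028²) = √9169409 ≈ 3028.1, ∠ = arctan(3028/25) ≈ 89.53°
zero (s+579): 579 + j3028 → |·| = √(579²+3028²) = √9504025 ≈ 3082.9, ∠ = arctan(3028/579) ≈ 79.17°
pole (s+4): 4 + j3028 → |·| = √(4²+3028²) = √9168800 ≈ 3028, ∠ = arctan(3028/4) ≈ 89.92°
pole (s+903): 903 + j3028 → |·| = √(903²+3028²) = √9984193 ≈ 3159.8, ∠ = arctan(3028/903) ≈ 73.39°
pole (s+2000): 2000 + j3028 → |·| = √(2000²+3028²) = √13168784 ≈ 3628.9, ∠ = arctan(3028/2000) ≈ 56.56°
|H| = 2 · 9.3353e+06 / 3.4721e+10 ≈ 0.00053773
Gain = 20 log₁₀(0.00053773) ≈ -65.39 dB
∠H = 168.70° − 219.87° = -51.17°

-65.4 dB, -51.2°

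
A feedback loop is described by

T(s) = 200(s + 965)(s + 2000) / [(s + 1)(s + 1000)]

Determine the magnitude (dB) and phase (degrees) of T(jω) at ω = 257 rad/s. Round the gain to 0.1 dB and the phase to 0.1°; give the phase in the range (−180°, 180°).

63.6 dB, -82.0°

At s = jω = j257:
zero (s+965): 965 + j257 → |·| = √(965²+257²) = √997274 ≈ 998.64, ∠ = arctan(257/965) ≈ 14.91°
zero (s+2000): 2000 + j257 → |·| = √(2000²+257²) = √4066049 ≈ 2016.4, ∠ = arctan(257/2000) ≈ 7.32°
pole (s+1): 1 + j257 → |·| = √(1²+257²) = √66050 ≈ 257, ∠ = arctan(257/1) ≈ 89.78°
pole (s+1000): 1000 + j257 → |·| = √(1000²+257²) = √1066049 ≈ 1032.5, ∠ = arctan(257/1000) ≈ 14.41°
|T| = 200 · 2.0137e+06 / 2.6535e+05 ≈ 1517.8
Gain = 20 log₁₀(1517.8) ≈ 63.62 dB
∠T = 22.23° − 104.19° = -81.96°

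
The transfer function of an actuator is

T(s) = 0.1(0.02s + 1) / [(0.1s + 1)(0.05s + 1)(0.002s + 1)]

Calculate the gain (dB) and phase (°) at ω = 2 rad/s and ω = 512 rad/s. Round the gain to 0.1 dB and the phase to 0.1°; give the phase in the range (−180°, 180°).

ω = 2: -20.2 dB, -15.0°; ω = 512: -65.2 dB, -137.9°

At ω = 2 rad/s:
zero (1 + j2·0.02) = 1 + j0.04 → |·| ≈ 1.0008, ∠ ≈ 2.29°
pole (1 + j2·0.1) = 1 + j0.2 → |·| ≈ 1.0198, ∠ ≈ 11.31°
pole (1 + j2·0.05) = 1 + j0.1 → |·| ≈ 1.005, ∠ ≈ 5.71°
pole (1 + j2·0.002) = 1 + j0.004 → |·| ≈ 1, ∠ ≈ 0.23°
|T| = 0.1 · 1.0008 / (1.0198 · 1.005 · 1) ≈ 0.097649
Gain = 20 log₁₀(0.097649) ≈ -20.21 dB
∠T = (2.29°) − (11.31° + 5.71° + 0.23°) = -14.96°

At ω = 512 rad/s:
zero (1 + j512·0.02) = 1 + j10.24 → |·| ≈ 10.289, ∠ ≈ 84.42°
pole (1 + j512·0.1) = 1 + j51.2 → |·| ≈ 51.21, ∠ ≈ 88.88°
pole (1 + j512·0.05) = 1 + j25.6 → |·| ≈ 25.62, ∠ ≈ 87.76°
pole (1 + j512·0.002) = 1 + j1.024 → |·| ≈ 1.4313, ∠ ≈ 45.68°
|T| = 0.1 · 10.289 / (51.21 · 25.62 · 1.4313) ≈ 0.00054791
Gain = 20 log₁₀(0.00054791) ≈ -65.23 dB
∠T = (84.42°) − (88.88° + 87.76° + 45.68°) = -137.90°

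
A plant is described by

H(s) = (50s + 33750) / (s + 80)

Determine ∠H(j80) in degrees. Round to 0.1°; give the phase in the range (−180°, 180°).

Substitute s = j80:
Numerator: 50(j80) + 33750 = 33750 + j4000
Denominator: (j80) + 80 = 80 + j80
|N| = √(33750² + 4000²) ≈ 33986, ∠N ≈ 6.76°
|D| = √(80² + 80²) ≈ 113.14, ∠D ≈ 45.00°
∠H = 6.76° − 45.00° = -38.24°

-38.2°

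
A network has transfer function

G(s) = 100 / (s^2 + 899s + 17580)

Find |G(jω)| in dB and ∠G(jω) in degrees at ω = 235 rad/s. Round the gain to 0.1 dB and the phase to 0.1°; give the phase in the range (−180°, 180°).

Substitute s = j235:
Numerator: 100 = 100 + j0
Denominator: (j235)^2 + 899(j235) + 17580 = -37645 + j211265
|N| = √(100² + 0²) ≈ 100, ∠N ≈ 0.00°
|D| = √(37645² + 211265²) ≈ 2.1459e+05, ∠D ≈ 100.10°
|G| = 100 / 2.1459e+05 ≈ 0.000466
Gain = 20 log₁₀(0.000466) ≈ -66.63 dB
∠G = 0.00° − 100.10° = -100.10°

-66.6 dB, -100.1°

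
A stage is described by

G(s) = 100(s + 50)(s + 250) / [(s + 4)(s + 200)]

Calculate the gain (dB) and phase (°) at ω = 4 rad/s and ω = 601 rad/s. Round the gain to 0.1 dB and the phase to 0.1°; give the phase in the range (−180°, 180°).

ω = 4: 60.9 dB, -40.7°; ω = 601: 40.3 dB, -8.6°

At s = jω = j4:
zero (s+50): 50 + j4 → |·| = √(50²+4²) = √2516 ≈ 50.16, ∠ = arctan(4/50) ≈ 4.57°
zero (s+250): 250 + j4 → |·| = √(250²+4²) = √62516 ≈ 250.03, ∠ = arctan(4/250) ≈ 0.92°
pole (s+4): 4 + j4 → |·| = √(4²+4²) = √32 ≈ 5.6569, ∠ = arctan(4/4) ≈ 45.00°
pole (s+200): 200 + j4 → |·| = √(200²+4²) = √40016 ≈ 200.04, ∠ = arctan(4/200) ≈ 1.15°
|G| = 100 · 12542 / 1131.6 ≈ 1108.3
Gain = 20 log₁₀(1108.3) ≈ 60.89 dB
∠G = 5.49° − 46.15° = -40.66°

At s = jω = j601:
zero (s+50): 50 + j601 → |·| = √(50²+601²) = √363701 ≈ 603.08, ∠ = arctan(601/50) ≈ 85.24°
zero (s+250): 250 + j601 → |·| = √(250²+601²) = √423701 ≈ 650.92, ∠ = arctan(601/250) ≈ 67.41°
pole (s+4): 4 + j601 → |·| = √(4²+601²) = √361217 ≈ 601.01, ∠ = arctan(601/4) ≈ 89.62°
pole (s+200): 200 + j601 → |·| = √(200²+601²) = √401201 ≈ 633.4, ∠ = arctan(601/200) ≈ 71.59°
|G| = 100 · 3.9256e+05 / 3.8068e+05 ≈ 103.12
Gain = 20 log₁₀(103.12) ≈ 40.27 dB
∠G = 152.65° − 161.21° = -8.56°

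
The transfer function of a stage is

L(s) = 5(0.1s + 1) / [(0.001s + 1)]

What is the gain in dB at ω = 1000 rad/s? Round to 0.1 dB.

At ω = 1000 rad/s:
zero (1 + j1000·0.1) = 1 + j100 → |·| ≈ 100, ∠ ≈ 89.43°
pole (1 + j1000·0.001) = 1 + j1 → |·| ≈ 1.4142, ∠ ≈ 45.00°
|L| = 5 · 100 / (1.4142) ≈ 353.56
Gain = 20 log₁₀(353.56) ≈ 50.97 dB

51.0 dB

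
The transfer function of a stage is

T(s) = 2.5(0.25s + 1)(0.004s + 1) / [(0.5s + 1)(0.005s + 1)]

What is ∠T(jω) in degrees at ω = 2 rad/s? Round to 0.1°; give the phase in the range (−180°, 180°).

At ω = 2 rad/s:
zero (1 + j2·0.25) = 1 + j0.5 → |·| ≈ 1.118, ∠ ≈ 26.57°
zero (1 + j2·0.004) = 1 + j0.008 → |·| ≈ 1, ∠ ≈ 0.46°
pole (1 + j2·0.5) = 1 + j1 → |·| ≈ 1.4142, ∠ ≈ 45.00°
pole (1 + j2·0.005) = 1 + j0.01 → |·| ≈ 1, ∠ ≈ 0.57°
∠T = (26.57° + 0.46°) − (45.00° + 0.57°) = -18.54°

-18.5°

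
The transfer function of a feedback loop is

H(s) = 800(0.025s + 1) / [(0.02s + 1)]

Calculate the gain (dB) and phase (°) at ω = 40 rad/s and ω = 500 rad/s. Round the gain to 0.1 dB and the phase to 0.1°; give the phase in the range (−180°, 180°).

ω = 40: 58.9 dB, 6.3°; ω = 500: 60.0 dB, 1.1°

At ω = 40 rad/s:
zero (1 + j40·0.025) = 1 + j1 → |·| ≈ 1.4142, ∠ ≈ 45.00°
pole (1 + j40·0.02) = 1 + j0.8 → |·| ≈ 1.2806, ∠ ≈ 38.66°
|H| = 800 · 1.4142 / (1.2806) ≈ 883.46
Gain = 20 log₁₀(883.46) ≈ 58.92 dB
∠H = (45.00°) − (38.66°) = 6.34°

At ω = 500 rad/s:
zero (1 + j500·0.025) = 1 + j12.5 → |·| ≈ 12.54, ∠ ≈ 85.43°
pole (1 + j500·0.02) = 1 + j10 → |·| ≈ 10.05, ∠ ≈ 84.29°
|H| = 800 · 12.54 / (10.05) ≈ 998.21
Gain = 20 log₁₀(998.21) ≈ 59.98 dB
∠H = (85.43°) − (84.29°) = 1.14°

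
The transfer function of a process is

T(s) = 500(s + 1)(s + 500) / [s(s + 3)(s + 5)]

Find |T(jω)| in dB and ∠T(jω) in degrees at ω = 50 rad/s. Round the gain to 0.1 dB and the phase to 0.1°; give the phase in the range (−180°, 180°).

40.0 dB, -166.3°

At s = jω = j50:
zero (s+1): 1 + j50 → |·| = √(1²+50²) = √2501 ≈ 50.01, ∠ = arctan(50/1) ≈ 88.85°
zero (s+500): 500 + j50 → |·| = √(500²+50²) = √252500 ≈ 502.49, ∠ = arctan(50/500) ≈ 5.71°
pole (s+3): 3 + j50 → |·| = √(3²+50²) = √2509 ≈ 50.09, ∠ = arctan(50/3) ≈ 86.57°
pole (s+5): 5 + j50 → |·| = √(5²+50²) = √2525 ≈ 50.249, ∠ = arctan(50/5) ≈ 84.29°
pole at origin: |s| = 50, ∠ = 90.00° (in denominator)
|T| = 500 · 25130 / 1.2585e+05 ≈ 99.841
Gain = 20 log₁₀(99.841) ≈ 39.99 dB
∠T = 94.56° − 260.86° = -166.30°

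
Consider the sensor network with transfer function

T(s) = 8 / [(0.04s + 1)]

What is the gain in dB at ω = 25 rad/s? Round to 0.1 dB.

At ω = 25 rad/s:
pole (1 + j25·0.04) = 1 + j1 → |·| ≈ 1.4142, ∠ ≈ 45.00°
|T| = 8 · 1 / (1.4142) ≈ 5.6569
Gain = 20 log₁₀(5.6569) ≈ 15.05 dB

15.1 dB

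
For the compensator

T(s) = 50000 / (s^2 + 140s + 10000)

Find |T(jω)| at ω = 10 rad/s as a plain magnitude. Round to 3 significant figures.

5.00

At s = jω = j10:
quadratic: (j10)² + 140·j10 + 10000 = 9900 + j1400 → |·| ≈ 9998.5, ∠ ≈ 8.05°
|T| = 50000 / 9998.5 ≈ 5.0008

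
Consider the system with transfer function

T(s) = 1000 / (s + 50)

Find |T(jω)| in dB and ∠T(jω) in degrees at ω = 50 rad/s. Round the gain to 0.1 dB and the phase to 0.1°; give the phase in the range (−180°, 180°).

Substitute s = j50:
Numerator: 1000 = 1000 + j0
Denominator: (j50) + 50 = 50 + j50
|N| = √(1000² + 0²) ≈ 1000, ∠N ≈ 0.00°
|D| = √(50² + 50²) ≈ 70.711, ∠D ≈ 45.00°
|T| = 1000 / 70.711 ≈ 14.142
Gain = 20 log₁₀(14.142) ≈ 23.01 dB
∠T = 0.00° − 45.00° = -45.00°

23.0 dB, -45.0°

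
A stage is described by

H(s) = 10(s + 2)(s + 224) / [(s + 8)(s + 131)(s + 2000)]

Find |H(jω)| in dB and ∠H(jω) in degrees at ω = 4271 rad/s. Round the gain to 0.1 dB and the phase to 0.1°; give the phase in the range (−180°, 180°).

-53.5 dB, -66.1°

At s = jω = j4271:
zero (s+2): 2 + j4271 → |·| = √(2²+4271²) = √18241445 ≈ 4271, ∠ = arctan(4271/2) ≈ 89.97°
zero (s+224): 224 + j4271 → |·| = √(224²+4271²) = √18291617 ≈ 4276.9, ∠ = arctan(4271/224) ≈ 87.00°
pole (s+8): 8 + j4271 → |·| = √(8²+4271²) = √18241505 ≈ 4271, ∠ = arctan(4271/8) ≈ 89.89°
pole (s+131): 131 + j4271 → |·| = √(131²+4271²) = √18258602 ≈ 4273, ∠ = arctan(4271/131) ≈ 88.24°
pole (s+2000): 2000 + j4271 → |·| = √(2000²+4271²) = √22241441 ≈ 4716.1, ∠ = arctan(4271/2000) ≈ 64.91°
|H| = 10 · 1.8267e+07 / 8.6069e+10 ≈ 0.0021224
Gain = 20 log₁₀(0.0021224) ≈ -53.46 dB
∠H = 176.97° − 243.04° = -66.07°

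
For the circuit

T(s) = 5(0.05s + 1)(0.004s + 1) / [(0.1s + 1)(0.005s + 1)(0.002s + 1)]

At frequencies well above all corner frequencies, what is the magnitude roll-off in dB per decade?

-20 dB/decade

Each pole contributes −20 dB/decade at high frequency; each zero contributes +20 dB/decade.
Net: 2 zero(s) − 3 pole(s) → -20 dB/decade.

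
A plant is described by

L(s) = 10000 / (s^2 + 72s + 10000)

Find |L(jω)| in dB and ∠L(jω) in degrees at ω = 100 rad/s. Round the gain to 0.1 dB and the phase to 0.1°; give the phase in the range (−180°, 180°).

At s = jω = j100:
quadratic: (j100)² + 72·j100 + 10000 = 0 + j7200 → |·| ≈ 7200, ∠ ≈ 90.00°
|L| = 10000 / 7200 ≈ 1.3889
Gain = 20 log₁₀(1.3889) ≈ 2.85 dB
∠L = 0.00° − 90.00° = -90.00°

2.9 dB, -90.0°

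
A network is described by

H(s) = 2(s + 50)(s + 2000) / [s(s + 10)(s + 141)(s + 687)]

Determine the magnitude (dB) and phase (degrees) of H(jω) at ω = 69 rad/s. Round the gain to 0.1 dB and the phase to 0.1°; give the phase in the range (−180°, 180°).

-63.7 dB, -147.5°

At s = jω = j69:
zero (s+50): 50 + j69 → |·| = √(50²+69²) = √7261 ≈ 85.212, ∠ = arctan(69/50) ≈ 54.07°
zero (s+2000): 2000 + j69 → |·| = √(2000²+69²) = √4004761 ≈ 2001.2, ∠ = arctan(69/2000) ≈ 1.98°
pole (s+10): 10 + j69 → |·| = √(10²+69²) = √4861 ≈ 69.721, ∠ = arctan(69/10) ≈ 81.75°
pole (s+141): 141 + j69 → |·| = √(141²+69²) = √24642 ≈ 156.98, ∠ = arctan(69/141) ≈ 26.08°
pole (s+687): 687 + j69 → |·| = √(687²+69²) = √476730 ≈ 690.46, ∠ = arctan(69/687) ≈ 5.74°
pole at origin: |s| = 69, ∠ = 90.00° (in denominator)
|H| = 2 · 1.7053e+05 / 5.2143e+08 ≈ 0.00065409
Gain = 20 log₁₀(0.00065409) ≈ -63.69 dB
∠H = 56.05° − 203.57° = -147.52°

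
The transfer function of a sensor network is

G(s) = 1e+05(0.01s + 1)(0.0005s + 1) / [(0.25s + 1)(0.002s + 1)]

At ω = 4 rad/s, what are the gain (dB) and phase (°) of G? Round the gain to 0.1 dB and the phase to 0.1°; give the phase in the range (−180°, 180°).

97.0 dB, -43.1°

At ω = 4 rad/s:
zero (1 + j4·0.01) = 1 + j0.04 → |·| ≈ 1.0008, ∠ ≈ 2.29°
zero (1 + j4·0.0005) = 1 + j0.002 → |·| ≈ 1, ∠ ≈ 0.11°
pole (1 + j4·0.25) = 1 + j1 → |·| ≈ 1.4142, ∠ ≈ 45.00°
pole (1 + j4·0.002) = 1 + j0.008 → |·| ≈ 1, ∠ ≈ 0.46°
|G| = 1e+05 · 1.0008 · 1 / (1.4142 · 1) ≈ 70768
Gain = 20 log₁₀(70768) ≈ 97.00 dB
∠G = (2.29° + 0.11°) − (45.00° + 0.46°) = -43.06°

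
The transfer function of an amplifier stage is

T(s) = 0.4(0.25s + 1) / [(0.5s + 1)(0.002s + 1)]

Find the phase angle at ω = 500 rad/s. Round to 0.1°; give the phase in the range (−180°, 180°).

-45.2°

At ω = 500 rad/s:
zero (1 + j500·0.25) = 1 + j125 → |·| ≈ 125, ∠ ≈ 89.54°
pole (1 + j500·0.5) = 1 + j250 → |·| ≈ 250, ∠ ≈ 89.77°
pole (1 + j500·0.002) = 1 + j1 → |·| ≈ 1.4142, ∠ ≈ 45.00°
∠T = (89.54°) − (89.77° + 45.00°) = -45.23°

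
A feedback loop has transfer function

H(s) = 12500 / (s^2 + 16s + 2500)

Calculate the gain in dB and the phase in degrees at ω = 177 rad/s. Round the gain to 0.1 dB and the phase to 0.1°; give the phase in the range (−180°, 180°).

At s = jω = j177:
quadratic: (j177)² + 16·j177 + 2500 = -28829 + j2832 → |·| ≈ 28968, ∠ ≈ 174.39°
|H| = 12500 / 28968 ≈ 0.43151
Gain = 20 log₁₀(0.43151) ≈ -7.30 dB
∠H = 0.00° − 174.39° = -174.39°

-7.3 dB, -174.4°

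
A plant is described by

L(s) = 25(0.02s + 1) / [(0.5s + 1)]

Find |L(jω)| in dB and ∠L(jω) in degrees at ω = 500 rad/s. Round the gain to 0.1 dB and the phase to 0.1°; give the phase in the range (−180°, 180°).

At ω = 500 rad/s:
zero (1 + j500·0.02) = 1 + j10 → |·| ≈ 10.05, ∠ ≈ 84.29°
pole (1 + j500·0.5) = 1 + j250 → |·| ≈ 250, ∠ ≈ 89.77°
|L| = 25 · 10.05 / (250) ≈ 1.005
Gain = 20 log₁₀(1.005) ≈ 0.04 dB
∠L = (84.29°) − (89.77°) = -5.48°

0.0 dB, -5.5°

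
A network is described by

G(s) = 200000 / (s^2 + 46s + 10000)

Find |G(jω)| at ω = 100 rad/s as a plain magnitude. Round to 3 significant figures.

At s = jω = j100:
quadratic: (j100)² + 46·j100 + 10000 = 0 + j4600 → |·| ≈ 4600, ∠ ≈ 90.00°
|G| = 200000 / 4600 ≈ 43.478

43.5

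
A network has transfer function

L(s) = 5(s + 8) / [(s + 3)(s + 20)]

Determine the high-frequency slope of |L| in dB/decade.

Each pole contributes −20 dB/decade at high frequency; each zero contributes +20 dB/decade.
Net: 1 zero(s) − 2 pole(s) → -20 dB/decade.

-20 dB/decade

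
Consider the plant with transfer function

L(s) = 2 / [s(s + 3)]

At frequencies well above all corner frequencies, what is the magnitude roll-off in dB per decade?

Each pole contributes −20 dB/decade at high frequency; each zero contributes +20 dB/decade.
Net: 0 zero(s) − 2 pole(s) → -40 dB/decade.

-40 dB/decade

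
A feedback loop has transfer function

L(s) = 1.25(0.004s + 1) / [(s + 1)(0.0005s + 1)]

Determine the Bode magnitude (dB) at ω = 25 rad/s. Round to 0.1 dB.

-26.0 dB

At ω = 25 rad/s:
zero (1 + j25·0.004) = 1 + j0.1 → |·| ≈ 1.005, ∠ ≈ 5.71°
pole (1 + j25·1) = 1 + j25 → |·| ≈ 25.02, ∠ ≈ 87.71°
pole (1 + j25·0.0005) = 1 + j0.0125 → |·| ≈ 1.0001, ∠ ≈ 0.72°
|L| = 1.25 · 1.005 / (25.02 · 1.0001) ≈ 0.050205
Gain = 20 log₁₀(0.050205) ≈ -25.99 dB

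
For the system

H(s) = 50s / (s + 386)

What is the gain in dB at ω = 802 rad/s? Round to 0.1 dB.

33.1 dB

At s = jω = j802:
zero at origin: s = j802 → |·| = 802, ∠ = 90.00°
pole (s+386): 386 + j802 → |·| = √(386²+802²) = √792200 ≈ 890.06, ∠ = arctan(802/386) ≈ 64.30°
|H| = 50 · 802 / 890.06 ≈ 45.053
Gain = 20 log₁₀(45.053) ≈ 33.07 dB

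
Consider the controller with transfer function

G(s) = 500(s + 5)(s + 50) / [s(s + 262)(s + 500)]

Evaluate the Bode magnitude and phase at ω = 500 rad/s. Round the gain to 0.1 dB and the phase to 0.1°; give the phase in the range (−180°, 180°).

-4.0 dB, -23.6°

At s = jω = j500:
zero (s+5): 5 + j500 → |·| = √(5²+500²) = √250025 ≈ 500.02, ∠ = arctan(500/5) ≈ 89.43°
zero (s+50): 50 + j500 → |·| = √(50²+500²) = √252500 ≈ 502.49, ∠ = arctan(500/50) ≈ 84.29°
pole (s+262): 262 + j500 → |·| = √(262²+500²) = √318644 ≈ 564.49, ∠ = arctan(500/262) ≈ 62.35°
pole (s+500): 500 + j500 → |·| = √(500²+500²) = √500000 ≈ 707.11, ∠ = arctan(500/500) ≈ 45.00°
pole at origin: |s| = 500, ∠ = 90.00° (in denominator)
|G| = 500 · 2.5126e+05 / 1.9958e+08 ≈ 0.62947
Gain = 20 log₁₀(0.62947) ≈ -4.02 dB
∠G = 173.72° − 197.35° = -23.63°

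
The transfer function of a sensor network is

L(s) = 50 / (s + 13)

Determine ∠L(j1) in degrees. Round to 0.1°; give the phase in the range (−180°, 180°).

Substitute s = j1:
Numerator: 50 = 50 + j0
Denominator: (j1) + 13 = 13 + j1
|N| = √(50² + 0²) ≈ 50, ∠N ≈ 0.00°
|D| = √(13² + 1²) ≈ 13.038, ∠D ≈ 4.40°
∠L = 0.00° − 4.40° = -4.40°

-4.4°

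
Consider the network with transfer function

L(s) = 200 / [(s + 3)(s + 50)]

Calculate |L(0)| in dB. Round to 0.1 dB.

2.5 dB

L(0) = 200 / (3·50) ≈ 1.3333
20 log₁₀(1.3333) ≈ 2.50 dB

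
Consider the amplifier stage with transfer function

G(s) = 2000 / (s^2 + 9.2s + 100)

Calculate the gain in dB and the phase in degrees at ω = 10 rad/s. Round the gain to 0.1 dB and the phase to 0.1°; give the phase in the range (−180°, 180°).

26.7 dB, -90.0°

At s = jω = j10:
quadratic: (j10)² + 9.2·j10 + 100 = 0 + j92 → |·| ≈ 92, ∠ ≈ 90.00°
|G| = 2000 / 92 ≈ 21.739
Gain = 20 log₁₀(21.739) ≈ 26.74 dB
∠G = 0.00° − 90.00° = -90.00°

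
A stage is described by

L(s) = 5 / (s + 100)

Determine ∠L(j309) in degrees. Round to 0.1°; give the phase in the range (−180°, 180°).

Substitute s = j309:
Numerator: 5 = 5 + j0
Denominator: (j309) + 100 = 100 + j309
|N| = √(5² + 0²) ≈ 5, ∠N ≈ 0.00°
|D| = √(100² + 309²) ≈ 324.78, ∠D ≈ 72.07°
∠L = 0.00° − 72.07° = -72.07°

-72.1°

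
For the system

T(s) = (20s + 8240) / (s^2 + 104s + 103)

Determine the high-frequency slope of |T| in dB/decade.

Each pole contributes −20 dB/decade at high frequency; each zero contributes +20 dB/decade.
Net: 1 zero(s) − 2 pole(s) → -20 dB/decade.

-20 dB/decade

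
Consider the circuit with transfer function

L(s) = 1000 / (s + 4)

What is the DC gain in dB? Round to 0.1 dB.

48.0 dB

L(0) = 1000 / (4) = 250
20 log₁₀(250) ≈ 47.96 dB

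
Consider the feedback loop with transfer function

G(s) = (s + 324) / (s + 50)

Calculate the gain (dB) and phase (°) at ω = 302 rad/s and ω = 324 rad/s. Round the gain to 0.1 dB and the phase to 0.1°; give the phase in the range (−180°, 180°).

Substitute s = j302:
Numerator: (j302) + 324 = 324 + j302
Denominator: (j302) + 50 = 50 + j302
|N| = √(324² + 302²) ≈ 442.92, ∠N ≈ 42.99°
|D| = √(50² + 302²) ≈ 306.11, ∠D ≈ 80.60°
|G| = 442.92 / 306.11 ≈ 1.4469
Gain = 20 log₁₀(1.4469) ≈ 3.21 dB
∠G = 42.99° − 80.60° = -37.61°

Substitute s = j324:
Numerator: (j324) + 324 = 324 + j324
Denominator: (j324) + 50 = 50 + j324
|N| = √(324² + 324²) ≈ 458.21, ∠N ≈ 45.00°
|D| = √(50² + 324²) ≈ 327.84, ∠D ≈ 81.23°
|G| = 458.21 / 327.84 ≈ 1.3977
Gain = 20 log₁₀(1.3977) ≈ 2.91 dB
∠G = 45.00° − 81.23° = -36.23°

ω = 302: 3.2 dB, -37.6°; ω = 324: 2.9 dB, -36.2°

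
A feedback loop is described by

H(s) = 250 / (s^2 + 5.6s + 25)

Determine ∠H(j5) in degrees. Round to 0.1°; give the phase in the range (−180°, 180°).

-90.0°

At s = jω = j5:
quadratic: (j5)² + 5.6·j5 + 25 = 0 + j28 → |·| ≈ 28, ∠ ≈ 90.00°
∠H = 0.00° − 90.00° = -90.00°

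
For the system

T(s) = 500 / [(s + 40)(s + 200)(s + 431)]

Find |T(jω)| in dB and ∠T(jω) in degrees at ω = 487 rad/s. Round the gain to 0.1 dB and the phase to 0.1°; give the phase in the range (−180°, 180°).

At s = jω = j487:
pole (s+40): 40 + j487 → |·| = √(40²+487²) = √238769 ≈ 488.64, ∠ = arctan(487/40) ≈ 85.30°
pole (s+200): 200 + j487 → |·| = √(200²+487²) = √277169 ≈ 526.47, ∠ = arctan(487/200) ≈ 67.67°
pole (s+431): 431 + j487 → |·| = √(431²+487²) = √422930 ≈ 650.33, ∠ = arctan(487/431) ≈ 48.49°
|T| = 500 / 1.673e+08 ≈ 2.9886e-06
Gain = 20 log₁₀(2.9886e-06) ≈ -110.49 dB
∠T = 0.00° − 201.46° = -201.46° ≡ 158.54° (principal value)

-110.5 dB, 158.5°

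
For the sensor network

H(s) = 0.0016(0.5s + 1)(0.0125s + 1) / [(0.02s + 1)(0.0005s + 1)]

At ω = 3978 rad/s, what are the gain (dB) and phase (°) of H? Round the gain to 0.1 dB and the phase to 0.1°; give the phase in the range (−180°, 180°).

At ω = 3978 rad/s:
zero (1 + j3978·0.5) = 1 + j1989 → |·| ≈ 1989, ∠ ≈ 89.97°
zero (1 + j3978·0.0125) = 1 + j49.725 → |·| ≈ 49.735, ∠ ≈ 88.85°
pole (1 + j3978·0.02) = 1 + j79.56 → |·| ≈ 79.566, ∠ ≈ 89.28°
pole (1 + j3978·0.0005) = 1 + j1.989 → |·| ≈ 2.2262, ∠ ≈ 63.31°
|H| = 0.0016 · 1989 · 49.735 / (79.566 · 2.2262) ≈ 0.89356
Gain = 20 log₁₀(0.89356) ≈ -0.98 dB
∠H = (89.97° + 88.85°) − (89.28° + 63.31°) = 26.23°

-1.0 dB, 26.2°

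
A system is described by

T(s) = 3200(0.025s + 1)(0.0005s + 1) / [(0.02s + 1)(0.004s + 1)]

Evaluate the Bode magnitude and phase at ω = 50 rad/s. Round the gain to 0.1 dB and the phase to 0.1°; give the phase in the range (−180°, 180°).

71.0 dB, -3.5°

At ω = 50 rad/s:
zero (1 + j50·0.025) = 1 + j1.25 → |·| ≈ 1.6008, ∠ ≈ 51.34°
zero (1 + j50·0.0005) = 1 + j0.025 → |·| ≈ 1.0003, ∠ ≈ 1.43°
pole (1 + j50·0.02) = 1 + j1 → |·| ≈ 1.4142, ∠ ≈ 45.00°
pole (1 + j50·0.004) = 1 + j0.2 → |·| ≈ 1.0198, ∠ ≈ 11.31°
|T| = 3200 · 1.6008 · 1.0003 / (1.4142 · 1.0198) ≈ 3553
Gain = 20 log₁₀(3553) ≈ 71.01 dB
∠T = (51.34° + 1.43°) − (45.00° + 11.31°) = -3.54°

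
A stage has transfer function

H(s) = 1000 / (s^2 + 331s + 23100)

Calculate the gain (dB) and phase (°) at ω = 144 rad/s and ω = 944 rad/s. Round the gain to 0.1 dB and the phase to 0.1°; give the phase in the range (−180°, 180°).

ω = 144: -33.6 dB, -87.2°; ω = 944: -59.3 dB, -160.2°

Substitute s = j144:
Numerator: 1000 = 1000 + j0
Denominator: (j144)^2 + 331(j144) + 23100 = 2364 + j47664
|N| = √(1000² + 0²) ≈ 1000, ∠N ≈ 0.00°
|D| = √(2364² + 47664²) ≈ 47723, ∠D ≈ 87.16°
|H| = 1000 / 47723 ≈ 0.020954
Gain = 20 log₁₀(0.020954) ≈ -33.57 dB
∠H = 0.00° − 87.16° = -87.16°

Substitute s = j944:
Numerator: 1000 = 1000 + j0
Denominator: (j944)^2 + 331(j944) + 23100 = -868036 + j312464
|N| = √(1000² + 0²) ≈ 1000, ∠N ≈ 0.00°
|D| = √(868036² + 312464²) ≈ 9.2256e+05, ∠D ≈ 160.20°
|H| = 1000 / 9.2256e+05 ≈ 0.0010839
Gain = 20 log₁₀(0.0010839) ≈ -59.30 dB
∠H = 0.00° − 160.20° = -160.20°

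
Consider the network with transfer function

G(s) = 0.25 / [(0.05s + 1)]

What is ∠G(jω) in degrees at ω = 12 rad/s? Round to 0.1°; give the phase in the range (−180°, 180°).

At ω = 12 rad/s:
pole (1 + j12·0.05) = 1 + j0.6 → |·| ≈ 1.1662, ∠ ≈ 30.96°
∠G = (0°) − (30.96°) = -30.96°

-31.0°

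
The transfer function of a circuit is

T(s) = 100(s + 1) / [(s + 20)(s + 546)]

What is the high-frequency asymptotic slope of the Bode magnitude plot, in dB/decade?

-20 dB/decade

Each pole contributes −20 dB/decade at high frequency; each zero contributes +20 dB/decade.
Net: 1 zero(s) − 2 pole(s) → -20 dB/decade.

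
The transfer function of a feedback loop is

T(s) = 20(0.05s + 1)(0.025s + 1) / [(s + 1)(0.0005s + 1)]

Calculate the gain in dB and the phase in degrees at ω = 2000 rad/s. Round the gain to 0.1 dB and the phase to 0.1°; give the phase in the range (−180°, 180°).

31.0 dB, 43.3°

At ω = 2000 rad/s:
zero (1 + j2000·0.05) = 1 + j100 → |·| ≈ 100, ∠ ≈ 89.43°
zero (1 + j2000·0.025) = 1 + j50 → |·| ≈ 50.01, ∠ ≈ 88.85°
pole (1 + j2000·1) = 1 + j2000 → |·| ≈ 2000, ∠ ≈ 89.97°
pole (1 + j2000·0.0005) = 1 + j1 → |·| ≈ 1.4142, ∠ ≈ 45.00°
|T| = 20 · 100 · 50.01 / (2000 · 1.4142) ≈ 35.363
Gain = 20 log₁₀(35.363) ≈ 30.97 dB
∠T = (89.43° + 88.85°) − (89.97° + 45.00°) = 43.31°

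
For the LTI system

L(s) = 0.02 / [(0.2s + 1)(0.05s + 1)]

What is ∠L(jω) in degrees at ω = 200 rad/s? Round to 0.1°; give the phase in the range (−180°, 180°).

At ω = 200 rad/s:
pole (1 + j200·0.2) = 1 + j40 → |·| ≈ 40.012, ∠ ≈ 88.57°
pole (1 + j200·0.05) = 1 + j10 → |·| ≈ 10.05, ∠ ≈ 84.29°
∠L = (0°) − (88.57° + 84.29°) = -172.86°

-172.9°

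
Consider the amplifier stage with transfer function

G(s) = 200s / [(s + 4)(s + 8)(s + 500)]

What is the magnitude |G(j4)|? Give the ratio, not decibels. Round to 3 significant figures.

0.0316

At s = jω = j4:
zero at origin: s = j4 → |·| = 4, ∠ = 90.00°
pole (s+4): 4 + j4 → |·| = √(4²+4²) = √32 ≈ 5.6569, ∠ = arctan(4/4) ≈ 45.00°
pole (s+8): 8 + j4 → |·| = √(8²+4²) = √80 ≈ 8.9443, ∠ = arctan(4/8) ≈ 26.57°
pole (s+500): 500 + j4 → |·| = √(500²+4²) = √250016 ≈ 500.02, ∠ = arctan(4/500) ≈ 0.46°
|G| = 200 · 4 / 25300 ≈ 0.031621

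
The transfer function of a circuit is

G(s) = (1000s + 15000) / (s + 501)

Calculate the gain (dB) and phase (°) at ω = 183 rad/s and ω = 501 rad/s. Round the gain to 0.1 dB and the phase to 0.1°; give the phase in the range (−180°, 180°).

ω = 183: 50.7 dB, 65.2°; ω = 501: 57.0 dB, 43.3°

Substitute s = j183:
Numerator: 1000(j183) + 15000 = 15000 + j183000
Denominator: (j183) + 501 = 501 + j183
|N| = √(15000² + 183000²) ≈ 1.8361e+05, ∠N ≈ 85.31°
|D| = √(501² + 183²) ≈ 533.38, ∠D ≈ 20.07°
|G| = 1.8361e+05 / 533.38 ≈ 344.24
Gain = 20 log₁₀(344.24) ≈ 50.74 dB
∠G = 85.31° − 20.07° = 65.24°

Substitute s = j501:
Numerator: 1000(j501) + 15000 = 15000 + j501000
Denominator: (j501) + 501 = 501 + j501
|N| = √(15000² + 501000²) ≈ 5.0122e+05, ∠N ≈ 88.29°
|D| = √(501² + 501²) ≈ 708.52, ∠D ≈ 45.00°
|G| = 5.0122e+05 / 708.52 ≈ 707.42
Gain = 20 log₁₀(707.42) ≈ 56.99 dB
∠G = 88.29° − 45.00° = 43.29°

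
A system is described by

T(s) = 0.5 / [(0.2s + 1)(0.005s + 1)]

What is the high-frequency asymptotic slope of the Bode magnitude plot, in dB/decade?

-40 dB/decade

Each pole contributes −20 dB/decade at high frequency; each zero contributes +20 dB/decade.
Net: 0 zero(s) − 2 pole(s) → -40 dB/decade.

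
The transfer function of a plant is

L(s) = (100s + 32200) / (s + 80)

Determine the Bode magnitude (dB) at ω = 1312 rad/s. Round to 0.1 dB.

Substitute s = j1312:
Numerator: 100(j1312) + 32200 = 32200 + j131200
Denominator: (j1312) + 80 = 80 + j1312
|N| = √(32200² + 131200²) ≈ 1.3509e+05, ∠N ≈ 76.21°
|D| = √(80² + 1312²) ≈ 1314.4, ∠D ≈ 86.51°
|L| = 1.3509e+05 / 1314.4 ≈ 102.78
Gain = 20 log₁₀(102.78) ≈ 40.24 dB

40.2 dB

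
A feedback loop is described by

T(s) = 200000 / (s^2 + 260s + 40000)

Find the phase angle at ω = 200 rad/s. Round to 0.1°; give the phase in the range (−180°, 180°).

-90.0°

At s = jω = j200:
quadratic: (j200)² + 260·j200 + 40000 = 0 + j52000 → |·| ≈ 52000, ∠ ≈ 90.00°
∠T = 0.00° − 90.00° = -90.00°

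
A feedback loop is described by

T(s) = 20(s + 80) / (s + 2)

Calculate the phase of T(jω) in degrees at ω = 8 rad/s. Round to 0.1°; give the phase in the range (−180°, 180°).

At s = jω = j8:
zero (s+80): 80 + j8 → |·| = √(80²+8²) = √6464 ≈ 80.399, ∠ = arctan(8/80) ≈ 5.71°
pole (s+2): 2 + j8 → |·| = √(2²+8²) = √68 ≈ 8.2462, ∠ = arctan(8/2) ≈ 75.96°
∠T = 5.71° − 75.96° = -70.25°

-70.3°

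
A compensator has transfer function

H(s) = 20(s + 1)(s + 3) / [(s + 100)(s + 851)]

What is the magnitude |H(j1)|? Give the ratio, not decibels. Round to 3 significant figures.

At s = jω = j1:
zero (s+1): 1 + j1 → |·| = √(1²+1²) = √2 ≈ 1.4142, ∠ = arctan(1/1) ≈ 45.00°
zero (s+3): 3 + j1 → |·| = √(3²+1²) = √10 ≈ 3.1623, ∠ = arctan(1/3) ≈ 18.43°
pole (s+100): 100 + j1 → |·| = √(100²+1²) = √10001 ≈ 100, ∠ = arctan(1/100) ≈ 0.57°
pole (s+851): 851 + j1 → |·| = √(851²+1²) = √724202 ≈ 851, ∠ = arctan(1/851) ≈ 0.07°
|H| = 20 · 4.4721 / 85100 ≈ 0.001051

0.00105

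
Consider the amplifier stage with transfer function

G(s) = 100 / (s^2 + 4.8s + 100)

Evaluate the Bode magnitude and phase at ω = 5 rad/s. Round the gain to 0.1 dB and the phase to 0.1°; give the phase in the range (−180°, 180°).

At s = jω = j5:
quadratic: (j5)² + 4.8·j5 + 100 = 75 + j24 → |·| ≈ 78.746, ∠ ≈ 17.74°
|G| = 100 / 78.746 ≈ 1.2699
Gain = 20 log₁₀(1.2699) ≈ 2.08 dB
∠G = 0.00° − 17.74° = -17.74°

2.1 dB, -17.7°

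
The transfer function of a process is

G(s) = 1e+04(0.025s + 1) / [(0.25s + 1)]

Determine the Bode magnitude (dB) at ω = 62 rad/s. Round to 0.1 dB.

61.5 dB

At ω = 62 rad/s:
zero (1 + j62·0.025) = 1 + j1.55 → |·| ≈ 1.8446, ∠ ≈ 57.17°
pole (1 + j62·0.25) = 1 + j15.5 → |·| ≈ 15.532, ∠ ≈ 86.31°
|G| = 1e+04 · 1.8446 / (15.532) ≈ 1187.6
Gain = 20 log₁₀(1187.6) ≈ 61.49 dB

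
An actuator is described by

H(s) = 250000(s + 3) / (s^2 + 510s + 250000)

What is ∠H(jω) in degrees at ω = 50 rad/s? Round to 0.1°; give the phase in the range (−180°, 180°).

At s = jω = j50:
zero (s+3): 3 + j50 → |·| = √(3²+50²) = √2509 ≈ 50.09, ∠ = arctan(50/3) ≈ 86.57°
quadratic: (j50)² + 510·j50 + 250000 = 247500 + j25500 → |·| ≈ 2.4881e+05, ∠ ≈ 5.88°
∠H = 86.57° − 5.88° = 80.69°

80.7°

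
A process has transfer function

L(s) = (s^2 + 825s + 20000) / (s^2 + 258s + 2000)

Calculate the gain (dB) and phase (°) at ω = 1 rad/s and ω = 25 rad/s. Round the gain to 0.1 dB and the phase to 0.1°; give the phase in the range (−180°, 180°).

Substitute s = j1:
Numerator: (j1)^2 + 825(j1) + 20000 = 19999 + j825
Denominator: (j1)^2 + 258(j1) + 2000 = 1999 + j258
|N| = √(19999² + 825²) ≈ 20016, ∠N ≈ 2.36°
|D| = √(1999² + 258²) ≈ 2015.6, ∠D ≈ 7.35°
|L| = 20016 / 2015.6 ≈ 9.9305
Gain = 20 log₁₀(9.9305) ≈ 19.94 dB
∠L = 2.36° − 7.35° = -4.99°

Substitute s = j25:
Numerator: (j25)^2 + 825(j25) + 20000 = 19375 + j20625
Denominator: (j25)^2 + 258(j25) + 2000 = 1375 + j6450
|N| = √(19375² + 20625²) ≈ 28298, ∠N ≈ 46.79°
|D| = √(1375² + 6450²) ≈ 6594.9, ∠D ≈ 77.97°
|L| = 28298 / 6594.9 ≈ 4.2909
Gain = 20 log₁₀(4.2909) ≈ 12.65 dB
∠L = 46.79° − 77.97° = -31.18°

ω = 1: 19.9 dB, -5.0°; ω = 25: 12.7 dB, -31.2°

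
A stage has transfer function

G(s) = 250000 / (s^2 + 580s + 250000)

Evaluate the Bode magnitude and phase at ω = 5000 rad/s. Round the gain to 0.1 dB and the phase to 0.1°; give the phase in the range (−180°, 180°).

-40.0 dB, -173.3°

At s = jω = j5000:
quadratic: (j5000)² + 580·j5000 + 250000 = -24750000 + j2900000 → |·| ≈ 2.4919e+07, ∠ ≈ 173.32°
|G| = 250000 / 2.4919e+07 ≈ 0.010033
Gain = 20 log₁₀(0.010033) ≈ -39.97 dB
∠G = 0.00° − 173.32° = -173.32°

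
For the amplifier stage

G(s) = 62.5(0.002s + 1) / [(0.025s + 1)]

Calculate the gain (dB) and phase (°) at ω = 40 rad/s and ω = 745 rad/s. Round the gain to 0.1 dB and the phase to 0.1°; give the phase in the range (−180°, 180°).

At ω = 40 rad/s:
zero (1 + j40·0.002) = 1 + j0.08 → |·| ≈ 1.0032, ∠ ≈ 4.57°
pole (1 + j40·0.025) = 1 + j1 → |·| ≈ 1.4142, ∠ ≈ 45.00°
|G| = 62.5 · 1.0032 / (1.4142) ≈ 44.336
Gain = 20 log₁₀(44.336) ≈ 32.94 dB
∠G = (4.57°) − (45.00°) = -40.43°

At ω = 745 rad/s:
zero (1 + j745·0.002) = 1 + j1.49 → |·| ≈ 1.7945, ∠ ≈ 56.13°
pole (1 + j745·0.025) = 1 + j18.625 → |·| ≈ 18.652, ∠ ≈ 86.93°
|G| = 62.5 · 1.7945 / (18.652) ≈ 6.0131
Gain = 20 log₁₀(6.0131) ≈ 15.58 dB
∠G = (56.13°) − (86.93°) = -30.80°

ω = 40: 32.9 dB, -40.4°; ω = 745: 15.6 dB, -30.8°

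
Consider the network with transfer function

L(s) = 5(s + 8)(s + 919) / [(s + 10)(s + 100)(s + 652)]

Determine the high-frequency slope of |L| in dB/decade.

-20 dB/decade

Each pole contributes −20 dB/decade at high frequency; each zero contributes +20 dB/decade.
Net: 2 zero(s) − 3 pole(s) → -20 dB/decade.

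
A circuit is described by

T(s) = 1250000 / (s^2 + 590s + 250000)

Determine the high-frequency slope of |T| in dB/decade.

Each pole contributes −20 dB/decade at high frequency; each zero contributes +20 dB/decade.
Net: 0 zero(s) − 2 pole(s) → -40 dB/decade.

-40 dB/decade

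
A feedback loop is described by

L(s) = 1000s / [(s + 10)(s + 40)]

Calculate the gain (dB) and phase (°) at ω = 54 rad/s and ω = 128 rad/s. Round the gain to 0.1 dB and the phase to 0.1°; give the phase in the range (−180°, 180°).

ω = 54: 23.3 dB, -43.0°; ω = 128: 17.4 dB, -68.2°

At s = jω = j54:
zero at origin: s = j54 → |·| = 54, ∠ = 90.00°
pole (s+10): 10 + j54 → |·| = √(10²+54²) = √3016 ≈ 54.918, ∠ = arctan(54/10) ≈ 79.51°
pole (s+40): 40 + j54 → |·| = √(40²+54²) = √4516 ≈ 67.201, ∠ = arctan(54/40) ≈ 53.47°
|L| = 1000 · 54 / 3690.5 ≈ 14.632
Gain = 20 log₁₀(14.632) ≈ 23.31 dB
∠L = 90.00° − 132.98° = -42.98°

At s = jω = j128:
zero at origin: s = j128 → |·| = 128, ∠ = 90.00°
pole (s+10): 10 + j128 → |·| = √(10²+128²) = √16484 ≈ 128.39, ∠ = arctan(128/10) ≈ 85.53°
pole (s+40): 40 + j128 → |·| = √(40²+128²) = √17984 ≈ 134.1, ∠ = arctan(128/40) ≈ 72.65°
|L| = 1000 · 128 / 17217 ≈ 7.4345
Gain = 20 log₁₀(7.4345) ≈ 17.43 dB
∠L = 90.00° − 158.18° = -68.18°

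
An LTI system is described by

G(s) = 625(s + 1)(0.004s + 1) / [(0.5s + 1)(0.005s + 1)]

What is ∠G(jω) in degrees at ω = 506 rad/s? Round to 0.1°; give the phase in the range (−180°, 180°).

-4.6°

At ω = 506 rad/s:
zero (1 + j506·1) = 1 + j506 → |·| ≈ 506, ∠ ≈ 89.89°
zero (1 + j506·0.004) = 1 + j2.024 → |·| ≈ 2.2576, ∠ ≈ 63.71°
pole (1 + j506·0.5) = 1 + j253 → |·| ≈ 253, ∠ ≈ 89.77°
pole (1 + j506·0.005) = 1 + j2.53 → |·| ≈ 2.7205, ∠ ≈ 68.43°
∠G = (89.89° + 63.71°) − (89.77° + 68.43°) = -4.60°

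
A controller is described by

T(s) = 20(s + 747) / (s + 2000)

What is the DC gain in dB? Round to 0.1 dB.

T(0) = 20·747 / (2000) = 7.47
20 log₁₀(7.47) ≈ 17.47 dB

17.5 dB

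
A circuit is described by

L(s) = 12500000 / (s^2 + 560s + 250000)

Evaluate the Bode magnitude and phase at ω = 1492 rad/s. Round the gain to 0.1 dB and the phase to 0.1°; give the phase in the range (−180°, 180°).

15.3 dB, -157.1°

At s = jω = j1492:
quadratic: (j1492)² + 560·j1492 + 250000 = -1976064 + j835520 → |·| ≈ 2.1454e+06, ∠ ≈ 157.08°
|L| = 12500000 / 2.1454e+06 ≈ 5.8264
Gain = 20 log₁₀(5.8264) ≈ 15.31 dB
∠L = 0.00° − 157.08° = -157.08°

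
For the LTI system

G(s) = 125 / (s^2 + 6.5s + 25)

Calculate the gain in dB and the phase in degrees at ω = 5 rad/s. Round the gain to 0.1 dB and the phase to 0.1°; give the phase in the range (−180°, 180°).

At s = jω = j5:
quadratic: (j5)² + 6.5·j5 + 25 = 0 + j32.5 → |·| ≈ 32.5, ∠ ≈ 90.00°
|G| = 125 / 32.5 ≈ 3.8462
Gain = 20 log₁₀(3.8462) ≈ 11.70 dB
∠G = 0.00° − 90.00° = -90.00°

11.7 dB, -90.0°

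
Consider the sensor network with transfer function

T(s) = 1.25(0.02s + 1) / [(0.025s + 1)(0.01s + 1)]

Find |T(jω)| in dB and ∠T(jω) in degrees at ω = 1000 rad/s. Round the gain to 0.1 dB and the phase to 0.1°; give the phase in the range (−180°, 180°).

At ω = 1000 rad/s:
zero (1 + j1000·0.02) = 1 + j20 → |·| ≈ 20.025, ∠ ≈ 87.14°
pole (1 + j1000·0.025) = 1 + j25 → |·| ≈ 25.02, ∠ ≈ 87.71°
pole (1 + j1000·0.01) = 1 + j10 → |·| ≈ 10.05, ∠ ≈ 84.29°
|T| = 1.25 · 20.025 / (25.02 · 10.05) ≈ 0.099547
Gain = 20 log₁₀(0.099547) ≈ -20.04 dB
∠T = (87.14°) − (87.71° + 84.29°) = -84.86°

-20.0 dB, -84.9°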